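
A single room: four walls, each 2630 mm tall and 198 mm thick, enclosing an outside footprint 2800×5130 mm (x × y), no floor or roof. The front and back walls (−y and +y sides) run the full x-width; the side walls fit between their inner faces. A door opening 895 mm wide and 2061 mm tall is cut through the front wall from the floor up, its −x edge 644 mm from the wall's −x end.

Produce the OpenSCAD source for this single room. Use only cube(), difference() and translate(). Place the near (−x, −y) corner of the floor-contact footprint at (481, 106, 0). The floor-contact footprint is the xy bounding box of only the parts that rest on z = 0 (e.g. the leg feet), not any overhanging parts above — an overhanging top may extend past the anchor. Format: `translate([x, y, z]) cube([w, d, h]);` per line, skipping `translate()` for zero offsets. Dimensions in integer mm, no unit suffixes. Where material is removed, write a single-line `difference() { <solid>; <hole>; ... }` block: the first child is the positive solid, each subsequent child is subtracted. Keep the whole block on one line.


difference() { translate([481, 106, 0]) cube([2800, 198, 2630]); translate([1125, 106, 0]) cube([895, 198, 2061]); }
translate([481, 5038, 0]) cube([2800, 198, 2630]);
translate([481, 304, 0]) cube([198, 4734, 2630]);
translate([3083, 304, 0]) cube([198, 4734, 2630]);


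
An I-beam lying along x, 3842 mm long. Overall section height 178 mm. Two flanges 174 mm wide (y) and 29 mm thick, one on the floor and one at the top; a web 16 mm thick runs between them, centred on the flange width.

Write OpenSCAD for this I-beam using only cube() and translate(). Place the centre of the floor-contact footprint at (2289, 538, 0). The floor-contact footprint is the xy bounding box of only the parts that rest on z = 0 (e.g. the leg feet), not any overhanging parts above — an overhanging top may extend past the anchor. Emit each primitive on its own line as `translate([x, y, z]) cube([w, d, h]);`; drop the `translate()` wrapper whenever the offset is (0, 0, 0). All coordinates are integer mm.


translate([368, 451, 0]) cube([3842, 174, 29]);
translate([368, 530, 29]) cube([3842, 16, 120]);
translate([368, 451, 149]) cube([3842, 174, 29]);


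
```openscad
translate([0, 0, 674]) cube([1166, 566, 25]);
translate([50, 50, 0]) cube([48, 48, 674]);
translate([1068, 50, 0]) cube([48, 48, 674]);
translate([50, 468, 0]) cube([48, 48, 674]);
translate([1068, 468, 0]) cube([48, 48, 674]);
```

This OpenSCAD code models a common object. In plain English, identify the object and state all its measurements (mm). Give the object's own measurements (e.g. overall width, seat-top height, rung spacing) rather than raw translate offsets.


A table: top 1166 mm (x) × 566 mm (y), 25 mm thick, upper face at z = 699 mm, on four 48×48 mm square legs, each inset 50 mm from the nearest pair of top edges from z = 0 to the bottom of the top.


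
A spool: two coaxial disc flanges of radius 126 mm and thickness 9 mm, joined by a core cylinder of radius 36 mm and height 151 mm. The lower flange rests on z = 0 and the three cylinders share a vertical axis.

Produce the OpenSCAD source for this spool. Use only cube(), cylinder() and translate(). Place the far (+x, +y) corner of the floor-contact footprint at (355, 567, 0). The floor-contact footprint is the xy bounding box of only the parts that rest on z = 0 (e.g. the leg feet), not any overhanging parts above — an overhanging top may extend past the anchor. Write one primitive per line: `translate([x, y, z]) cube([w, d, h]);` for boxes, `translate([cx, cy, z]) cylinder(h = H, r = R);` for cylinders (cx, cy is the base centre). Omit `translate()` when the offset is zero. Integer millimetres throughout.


translate([229, 441, 0]) cylinder(h = 9, r = 126);
translate([229, 441, 9]) cylinder(h = 151, r = 36);
translate([229, 441, 160]) cylinder(h = 9, r = 126);


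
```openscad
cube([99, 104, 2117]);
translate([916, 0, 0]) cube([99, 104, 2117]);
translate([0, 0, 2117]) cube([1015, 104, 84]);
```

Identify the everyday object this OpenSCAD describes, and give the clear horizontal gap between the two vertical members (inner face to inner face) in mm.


A door frame. The clear opening width is 817 mm.

Two 2117 mm tall posts with a header on top — a door frame. The left jamb is 99 mm wide at x = 0; the right jamb starts at x = 916. The clear opening is 916 − 99 = 817 mm.


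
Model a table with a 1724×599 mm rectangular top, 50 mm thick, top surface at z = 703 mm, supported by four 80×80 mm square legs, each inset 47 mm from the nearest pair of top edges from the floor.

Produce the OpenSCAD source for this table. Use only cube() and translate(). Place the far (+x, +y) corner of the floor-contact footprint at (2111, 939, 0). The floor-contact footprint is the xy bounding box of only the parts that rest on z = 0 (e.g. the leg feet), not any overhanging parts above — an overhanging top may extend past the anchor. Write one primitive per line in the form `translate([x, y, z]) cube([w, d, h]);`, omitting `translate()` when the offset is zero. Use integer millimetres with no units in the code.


// leg_h = 703 - 50 = 653
translate([434, 387, 653]) cube([1724, 599, 50]);
translate([481, 434, 0]) cube([80, 80, 653]);
translate([2031, 434, 0]) cube([80, 80, 653]);
translate([481, 859, 0]) cube([80, 80, 653]);
translate([2031, 859, 0]) cube([80, 80, 653]);


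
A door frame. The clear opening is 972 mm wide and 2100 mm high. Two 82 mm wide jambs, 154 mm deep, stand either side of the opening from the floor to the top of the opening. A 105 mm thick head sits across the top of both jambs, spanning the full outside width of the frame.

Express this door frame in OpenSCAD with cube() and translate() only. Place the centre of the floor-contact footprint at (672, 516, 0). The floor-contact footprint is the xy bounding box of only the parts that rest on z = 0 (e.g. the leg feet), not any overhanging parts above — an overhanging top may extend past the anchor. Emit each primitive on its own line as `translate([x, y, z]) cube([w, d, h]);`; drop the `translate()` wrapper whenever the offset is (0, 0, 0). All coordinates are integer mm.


translate([104, 439, 0]) cube([82, 154, 2100]);
translate([1158, 439, 0]) cube([82, 154, 2100]);
translate([104, 439, 2100]) cube([1136, 154, 105]);


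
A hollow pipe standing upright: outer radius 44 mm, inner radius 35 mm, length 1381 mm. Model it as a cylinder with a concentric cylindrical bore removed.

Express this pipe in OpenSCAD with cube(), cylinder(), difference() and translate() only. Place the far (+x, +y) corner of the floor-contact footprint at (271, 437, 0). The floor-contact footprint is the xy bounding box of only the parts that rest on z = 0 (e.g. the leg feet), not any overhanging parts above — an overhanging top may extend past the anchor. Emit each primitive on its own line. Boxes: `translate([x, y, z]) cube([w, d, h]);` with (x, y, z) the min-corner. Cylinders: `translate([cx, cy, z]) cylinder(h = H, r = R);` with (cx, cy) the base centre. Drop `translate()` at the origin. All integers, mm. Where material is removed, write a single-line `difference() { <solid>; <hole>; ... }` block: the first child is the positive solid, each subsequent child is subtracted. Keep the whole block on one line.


difference() { translate([227, 393, 0]) cylinder(h = 1381, r = 44); translate([227, 393, 0]) cylinder(h = 1381, r = 35); }


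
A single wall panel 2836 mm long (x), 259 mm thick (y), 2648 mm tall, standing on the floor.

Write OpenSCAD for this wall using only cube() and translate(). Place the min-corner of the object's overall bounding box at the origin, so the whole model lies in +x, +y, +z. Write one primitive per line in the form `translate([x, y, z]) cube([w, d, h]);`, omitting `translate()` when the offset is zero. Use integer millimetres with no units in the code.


cube([2836, 259, 2648]);


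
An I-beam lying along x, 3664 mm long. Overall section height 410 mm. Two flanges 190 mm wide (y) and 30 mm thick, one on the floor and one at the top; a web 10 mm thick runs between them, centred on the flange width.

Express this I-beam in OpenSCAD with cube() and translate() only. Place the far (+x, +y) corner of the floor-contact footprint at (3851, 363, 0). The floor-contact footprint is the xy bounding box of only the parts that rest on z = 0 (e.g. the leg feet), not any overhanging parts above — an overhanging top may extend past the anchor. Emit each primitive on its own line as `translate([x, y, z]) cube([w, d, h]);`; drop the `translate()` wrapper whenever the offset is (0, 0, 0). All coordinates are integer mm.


translate([187, 173, 0]) cube([3664, 190, 30]);
translate([187, 263, 30]) cube([3664, 10, 350]);
translate([187, 173, 380]) cube([3664, 190, 30]);


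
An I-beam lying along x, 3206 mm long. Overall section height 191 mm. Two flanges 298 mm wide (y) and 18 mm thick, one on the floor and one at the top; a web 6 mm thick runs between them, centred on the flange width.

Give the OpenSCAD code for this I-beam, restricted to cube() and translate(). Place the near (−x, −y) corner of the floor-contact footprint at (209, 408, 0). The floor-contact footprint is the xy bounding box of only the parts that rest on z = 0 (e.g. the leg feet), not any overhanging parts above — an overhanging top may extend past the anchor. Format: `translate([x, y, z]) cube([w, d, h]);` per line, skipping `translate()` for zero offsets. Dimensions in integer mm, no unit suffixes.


translate([209, 408, 0]) cube([3206, 298, 18]);
translate([209, 554, 18]) cube([3206, 6, 155]);
translate([209, 408, 173]) cube([3206, 298, 18]);


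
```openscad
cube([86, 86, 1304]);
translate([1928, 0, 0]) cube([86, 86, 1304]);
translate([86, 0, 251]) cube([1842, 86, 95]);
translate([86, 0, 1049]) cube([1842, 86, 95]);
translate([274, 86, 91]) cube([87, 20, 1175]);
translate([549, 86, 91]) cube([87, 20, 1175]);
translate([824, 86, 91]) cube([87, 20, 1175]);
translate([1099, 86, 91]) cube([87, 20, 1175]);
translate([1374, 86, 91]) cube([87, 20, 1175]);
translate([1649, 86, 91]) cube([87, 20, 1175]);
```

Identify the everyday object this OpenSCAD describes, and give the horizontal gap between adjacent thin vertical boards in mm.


A fence section. The picket gap is 188 mm.

Two posts, two rails, 6 pickets — a fence section. Span 1842 mm holds 6 pickets of 87 mm with 7 equal gaps: ⌊(1842 − 6·87) / 7⌋ = 188 mm.


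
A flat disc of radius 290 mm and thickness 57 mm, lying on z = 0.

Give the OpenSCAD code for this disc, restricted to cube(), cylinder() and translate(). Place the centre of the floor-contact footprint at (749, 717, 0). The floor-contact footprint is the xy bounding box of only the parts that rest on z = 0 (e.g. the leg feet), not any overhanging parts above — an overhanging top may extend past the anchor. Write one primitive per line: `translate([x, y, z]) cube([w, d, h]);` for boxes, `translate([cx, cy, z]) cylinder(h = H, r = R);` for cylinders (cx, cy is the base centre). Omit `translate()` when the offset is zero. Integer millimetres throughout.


translate([749, 717, 0]) cylinder(h = 57, r = 290);


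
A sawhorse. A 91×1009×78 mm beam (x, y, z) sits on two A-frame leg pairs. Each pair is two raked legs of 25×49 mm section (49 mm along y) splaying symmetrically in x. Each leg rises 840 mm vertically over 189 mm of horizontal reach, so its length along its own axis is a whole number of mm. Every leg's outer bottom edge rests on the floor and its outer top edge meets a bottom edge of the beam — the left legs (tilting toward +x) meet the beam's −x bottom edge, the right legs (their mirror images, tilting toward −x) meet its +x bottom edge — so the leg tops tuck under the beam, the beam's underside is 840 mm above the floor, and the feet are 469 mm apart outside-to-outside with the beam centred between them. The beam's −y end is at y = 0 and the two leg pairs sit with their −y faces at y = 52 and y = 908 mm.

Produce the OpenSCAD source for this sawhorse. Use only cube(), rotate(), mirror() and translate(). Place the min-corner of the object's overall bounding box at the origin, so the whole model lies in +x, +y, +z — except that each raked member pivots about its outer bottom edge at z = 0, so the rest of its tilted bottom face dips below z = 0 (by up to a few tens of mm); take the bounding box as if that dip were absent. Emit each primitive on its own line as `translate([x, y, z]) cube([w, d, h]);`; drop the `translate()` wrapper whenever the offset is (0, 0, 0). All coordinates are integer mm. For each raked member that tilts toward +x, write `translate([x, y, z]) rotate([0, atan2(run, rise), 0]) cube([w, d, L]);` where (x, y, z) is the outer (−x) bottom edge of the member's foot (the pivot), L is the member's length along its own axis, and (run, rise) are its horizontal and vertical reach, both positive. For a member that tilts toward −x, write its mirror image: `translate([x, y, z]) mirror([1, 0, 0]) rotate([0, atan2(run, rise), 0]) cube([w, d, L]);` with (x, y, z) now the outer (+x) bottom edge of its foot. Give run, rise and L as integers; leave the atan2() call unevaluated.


translate([189, 0, 840]) cube([91, 1009, 78]);
translate([0, 52, 0]) rotate([0, atan2(189, 840), 0]) cube([25, 49, 861]);
translate([469, 52, 0]) mirror([1, 0, 0]) rotate([0, atan2(189, 840), 0]) cube([25, 49, 861]);
translate([0, 908, 0]) rotate([0, atan2(189, 840), 0]) cube([25, 49, 861]);
translate([469, 908, 0]) mirror([1, 0, 0]) rotate([0, atan2(189, 840), 0]) cube([25, 49, 861]);


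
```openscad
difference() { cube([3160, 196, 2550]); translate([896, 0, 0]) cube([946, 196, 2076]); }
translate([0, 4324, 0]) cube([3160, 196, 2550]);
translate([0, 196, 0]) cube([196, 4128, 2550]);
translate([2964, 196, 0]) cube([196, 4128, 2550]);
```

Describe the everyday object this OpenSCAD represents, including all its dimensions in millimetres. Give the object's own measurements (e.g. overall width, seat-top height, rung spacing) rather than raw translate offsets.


A single room: four walls, each 2550 mm tall and 196 mm thick, enclosing an outside footprint 3160×4520 mm (x × y), no floor or roof. The front and back walls (−y and +y sides) run the full x-width; the side walls fit between their inner faces. A door opening 946 mm wide and 2076 mm tall is cut through the front wall from the floor up, its −x edge 896 mm from the wall's −x end.


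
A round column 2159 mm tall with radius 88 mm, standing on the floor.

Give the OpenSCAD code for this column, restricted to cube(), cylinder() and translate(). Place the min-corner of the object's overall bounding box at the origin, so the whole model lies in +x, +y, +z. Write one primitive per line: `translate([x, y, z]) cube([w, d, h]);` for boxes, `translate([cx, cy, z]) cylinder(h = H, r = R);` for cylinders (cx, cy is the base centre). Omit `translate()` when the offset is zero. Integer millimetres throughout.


translate([88, 88, 0]) cylinder(h = 2159, r = 88);


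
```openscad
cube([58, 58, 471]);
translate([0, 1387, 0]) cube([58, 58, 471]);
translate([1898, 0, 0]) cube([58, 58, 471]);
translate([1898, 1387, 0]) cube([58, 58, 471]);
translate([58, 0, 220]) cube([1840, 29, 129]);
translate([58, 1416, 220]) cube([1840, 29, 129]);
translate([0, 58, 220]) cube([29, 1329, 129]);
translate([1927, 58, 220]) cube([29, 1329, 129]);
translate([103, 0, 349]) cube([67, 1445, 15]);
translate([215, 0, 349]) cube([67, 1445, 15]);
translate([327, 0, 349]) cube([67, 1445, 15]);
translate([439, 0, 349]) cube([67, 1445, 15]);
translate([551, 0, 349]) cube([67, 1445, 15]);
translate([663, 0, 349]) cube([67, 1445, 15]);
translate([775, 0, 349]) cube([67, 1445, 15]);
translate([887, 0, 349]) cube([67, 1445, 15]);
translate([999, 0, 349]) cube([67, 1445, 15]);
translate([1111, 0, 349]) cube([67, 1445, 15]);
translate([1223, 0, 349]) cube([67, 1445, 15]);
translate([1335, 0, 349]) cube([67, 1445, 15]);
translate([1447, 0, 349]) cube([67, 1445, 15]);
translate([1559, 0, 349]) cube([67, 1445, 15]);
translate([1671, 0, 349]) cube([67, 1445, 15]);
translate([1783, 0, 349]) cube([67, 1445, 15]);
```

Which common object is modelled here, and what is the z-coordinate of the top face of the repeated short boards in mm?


A bed frame. The slat-top height is 364 mm.

Four posts, four rails, and a row of slats — a bed frame. Slats sit on the rails at z = 220 + 129 = 349; with slat thickness 15, the top is 364 mm.


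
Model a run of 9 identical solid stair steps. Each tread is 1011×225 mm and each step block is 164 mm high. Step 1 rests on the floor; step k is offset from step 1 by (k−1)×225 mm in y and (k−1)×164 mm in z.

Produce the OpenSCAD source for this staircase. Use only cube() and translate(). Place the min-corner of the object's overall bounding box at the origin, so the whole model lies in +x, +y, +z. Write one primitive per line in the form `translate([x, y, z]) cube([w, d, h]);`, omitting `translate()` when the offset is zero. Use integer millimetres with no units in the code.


cube([1011, 225, 164]);
translate([0, 225, 164]) cube([1011, 225, 164]);
translate([0, 450, 328]) cube([1011, 225, 164]);
translate([0, 675, 492]) cube([1011, 225, 164]);
translate([0, 900, 656]) cube([1011, 225, 164]);
translate([0, 1125, 820]) cube([1011, 225, 164]);
translate([0, 1350, 984]) cube([1011, 225, 164]);
translate([0, 1575, 1148]) cube([1011, 225, 164]);
translate([0, 1800, 1312]) cube([1011, 225, 164]);


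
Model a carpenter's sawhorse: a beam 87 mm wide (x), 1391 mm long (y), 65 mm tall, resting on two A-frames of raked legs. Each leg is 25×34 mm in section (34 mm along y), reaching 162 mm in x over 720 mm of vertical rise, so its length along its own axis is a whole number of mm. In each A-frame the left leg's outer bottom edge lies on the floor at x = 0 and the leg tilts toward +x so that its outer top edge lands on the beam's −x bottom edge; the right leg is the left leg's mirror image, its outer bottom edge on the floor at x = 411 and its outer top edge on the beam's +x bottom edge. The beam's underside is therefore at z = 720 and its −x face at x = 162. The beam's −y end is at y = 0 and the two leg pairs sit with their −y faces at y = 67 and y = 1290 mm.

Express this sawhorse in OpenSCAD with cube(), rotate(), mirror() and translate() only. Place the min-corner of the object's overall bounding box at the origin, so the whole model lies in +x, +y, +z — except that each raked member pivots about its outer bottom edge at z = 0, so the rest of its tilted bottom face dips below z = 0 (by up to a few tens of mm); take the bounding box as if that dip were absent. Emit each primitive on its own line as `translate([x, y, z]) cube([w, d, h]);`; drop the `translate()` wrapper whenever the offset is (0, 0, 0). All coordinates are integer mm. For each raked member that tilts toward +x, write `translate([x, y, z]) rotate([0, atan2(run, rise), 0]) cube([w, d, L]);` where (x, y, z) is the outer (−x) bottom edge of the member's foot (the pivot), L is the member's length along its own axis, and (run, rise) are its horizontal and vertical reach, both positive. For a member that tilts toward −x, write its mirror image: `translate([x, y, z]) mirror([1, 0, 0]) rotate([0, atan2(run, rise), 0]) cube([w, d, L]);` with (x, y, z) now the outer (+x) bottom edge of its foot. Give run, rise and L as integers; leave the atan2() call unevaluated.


translate([162, 0, 720]) cube([87, 1391, 65]);
translate([0, 67, 0]) rotate([0, atan2(162, 720), 0]) cube([25, 34, 738]);
translate([411, 67, 0]) mirror([1, 0, 0]) rotate([0, atan2(162, 720), 0]) cube([25, 34, 738]);
translate([0, 1290, 0]) rotate([0, atan2(162, 720), 0]) cube([25, 34, 738]);
translate([411, 1290, 0]) mirror([1, 0, 0]) rotate([0, atan2(162, 720), 0]) cube([25, 34, 738]);


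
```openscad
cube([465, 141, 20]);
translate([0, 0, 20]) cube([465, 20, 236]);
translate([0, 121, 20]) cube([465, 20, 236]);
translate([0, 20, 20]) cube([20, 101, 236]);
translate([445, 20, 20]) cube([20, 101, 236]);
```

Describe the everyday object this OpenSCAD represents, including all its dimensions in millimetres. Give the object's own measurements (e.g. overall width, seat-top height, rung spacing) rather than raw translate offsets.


An open-topped rectangular box: outside dimensions 465×141×256 mm, with a uniform wall and base thickness of 20 mm. The base is a full 465×141 slab on the floor; four walls sit on top of the base. The front and back walls (the −y and +y sides) span the full width; the two side walls fit between them.


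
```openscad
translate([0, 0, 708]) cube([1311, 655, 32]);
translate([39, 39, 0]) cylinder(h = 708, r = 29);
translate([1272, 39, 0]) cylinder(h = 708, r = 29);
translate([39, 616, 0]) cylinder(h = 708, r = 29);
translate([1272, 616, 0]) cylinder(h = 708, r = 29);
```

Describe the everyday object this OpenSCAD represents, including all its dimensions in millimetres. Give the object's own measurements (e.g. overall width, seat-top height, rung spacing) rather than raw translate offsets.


A rectangular dining table. The top is 1311×655×32 mm with its upper surface at z = 740 mm. It stands on four round legs of 58 mm diameter, each leg's bounding box inset 10 mm from the nearest pair of top edges, running from the floor to the underside of the top.


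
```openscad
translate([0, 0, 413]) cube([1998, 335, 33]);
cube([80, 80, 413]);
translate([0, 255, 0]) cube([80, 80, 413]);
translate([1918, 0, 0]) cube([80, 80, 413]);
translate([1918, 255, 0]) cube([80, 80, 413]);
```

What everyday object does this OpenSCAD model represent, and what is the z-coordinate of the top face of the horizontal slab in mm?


A bench. The seat-top height is 446 mm.

A long slab on four corner posts — a bench. The slab sits at z = 413 with thickness 33, so the top is 413 + 33 = 446 mm.


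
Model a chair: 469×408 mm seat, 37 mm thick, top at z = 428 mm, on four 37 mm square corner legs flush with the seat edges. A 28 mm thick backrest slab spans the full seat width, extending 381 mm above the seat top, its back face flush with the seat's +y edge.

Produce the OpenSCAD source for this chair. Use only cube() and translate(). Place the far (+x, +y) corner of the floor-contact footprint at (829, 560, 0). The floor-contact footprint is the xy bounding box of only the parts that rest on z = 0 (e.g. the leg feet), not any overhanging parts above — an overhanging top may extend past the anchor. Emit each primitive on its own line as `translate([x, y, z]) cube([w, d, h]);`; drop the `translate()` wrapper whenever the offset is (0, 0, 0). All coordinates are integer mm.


translate([360, 152, 391]) cube([469, 408, 37]);
translate([360, 152, 0]) cube([37, 37, 391]);
translate([792, 152, 0]) cube([37, 37, 391]);
translate([360, 523, 0]) cube([37, 37, 391]);
translate([792, 523, 0]) cube([37, 37, 391]);
translate([360, 532, 428]) cube([469, 28, 381]);


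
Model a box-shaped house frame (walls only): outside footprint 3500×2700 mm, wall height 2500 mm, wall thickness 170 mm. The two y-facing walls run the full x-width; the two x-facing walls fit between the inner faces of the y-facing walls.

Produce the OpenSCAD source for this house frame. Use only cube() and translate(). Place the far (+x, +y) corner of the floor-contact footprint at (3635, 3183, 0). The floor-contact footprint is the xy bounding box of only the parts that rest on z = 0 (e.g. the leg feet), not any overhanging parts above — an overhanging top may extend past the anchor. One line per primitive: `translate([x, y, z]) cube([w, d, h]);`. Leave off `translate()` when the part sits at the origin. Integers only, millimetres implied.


translate([135, 483, 0]) cube([3500, 170, 2500]);
translate([135, 3013, 0]) cube([3500, 170, 2500]);
translate([135, 653, 0]) cube([170, 2360, 2500]);
translate([3465, 653, 0]) cube([170, 2360, 2500]);


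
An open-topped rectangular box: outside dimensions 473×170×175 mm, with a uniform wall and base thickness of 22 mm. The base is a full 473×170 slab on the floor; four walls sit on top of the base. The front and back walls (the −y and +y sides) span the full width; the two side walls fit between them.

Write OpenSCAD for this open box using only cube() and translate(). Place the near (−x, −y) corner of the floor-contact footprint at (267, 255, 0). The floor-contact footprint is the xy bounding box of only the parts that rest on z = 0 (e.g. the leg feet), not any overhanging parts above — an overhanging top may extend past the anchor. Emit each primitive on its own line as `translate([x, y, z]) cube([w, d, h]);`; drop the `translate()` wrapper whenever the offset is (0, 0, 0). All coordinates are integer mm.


translate([267, 255, 0]) cube([473, 170, 22]);
translate([267, 255, 22]) cube([473, 22, 153]);
translate([267, 403, 22]) cube([473, 22, 153]);
translate([267, 277, 22]) cube([22, 126, 153]);
translate([718, 277, 22]) cube([22, 126, 153]);


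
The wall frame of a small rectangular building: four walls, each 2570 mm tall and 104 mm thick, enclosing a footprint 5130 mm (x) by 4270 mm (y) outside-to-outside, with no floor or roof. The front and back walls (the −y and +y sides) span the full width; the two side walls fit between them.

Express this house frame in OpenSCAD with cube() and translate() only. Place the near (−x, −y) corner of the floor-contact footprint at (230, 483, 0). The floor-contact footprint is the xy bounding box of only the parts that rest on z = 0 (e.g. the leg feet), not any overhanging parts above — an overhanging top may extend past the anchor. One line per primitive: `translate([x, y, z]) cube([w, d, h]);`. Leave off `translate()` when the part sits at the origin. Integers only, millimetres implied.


translate([230, 483, 0]) cube([5130, 104, 2570]);
translate([230, 4649, 0]) cube([5130, 104, 2570]);
translate([230, 587, 0]) cube([104, 4062, 2570]);
translate([5256, 587, 0]) cube([104, 4062, 2570]);


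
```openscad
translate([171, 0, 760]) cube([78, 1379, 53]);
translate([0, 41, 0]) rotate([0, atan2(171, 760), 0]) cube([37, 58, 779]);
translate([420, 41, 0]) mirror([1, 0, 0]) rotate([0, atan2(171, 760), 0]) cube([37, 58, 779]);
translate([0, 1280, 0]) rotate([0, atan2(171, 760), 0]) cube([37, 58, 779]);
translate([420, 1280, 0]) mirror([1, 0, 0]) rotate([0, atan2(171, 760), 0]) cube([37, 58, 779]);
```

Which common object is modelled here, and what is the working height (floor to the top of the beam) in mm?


A sawhorse. The overall height is 813 mm.

A beam across two mirrored pairs of raked legs — a sawhorse. The beam's underside is at z = 760 (matching the legs' vertical rise in atan2(171, 760)) and the beam is 53 mm tall, so its top is at 760 + 53 = 813 mm. The raked legs top out at the beam's underside, so that is the highest point.


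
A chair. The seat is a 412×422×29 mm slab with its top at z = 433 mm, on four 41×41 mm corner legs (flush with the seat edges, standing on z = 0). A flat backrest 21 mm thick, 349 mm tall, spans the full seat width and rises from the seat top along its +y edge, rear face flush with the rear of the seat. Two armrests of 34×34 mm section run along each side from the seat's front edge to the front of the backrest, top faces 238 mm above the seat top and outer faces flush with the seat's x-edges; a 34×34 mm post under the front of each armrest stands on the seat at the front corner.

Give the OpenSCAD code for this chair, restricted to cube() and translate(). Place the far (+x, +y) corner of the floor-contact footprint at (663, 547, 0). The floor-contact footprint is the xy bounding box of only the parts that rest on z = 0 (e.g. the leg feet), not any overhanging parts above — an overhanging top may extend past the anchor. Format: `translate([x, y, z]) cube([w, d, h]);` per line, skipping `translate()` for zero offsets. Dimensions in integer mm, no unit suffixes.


translate([251, 125, 404]) cube([412, 422, 29]);
translate([251, 125, 0]) cube([41, 41, 404]);
translate([622, 125, 0]) cube([41, 41, 404]);
translate([251, 506, 0]) cube([41, 41, 404]);
translate([622, 506, 0]) cube([41, 41, 404]);
translate([251, 526, 433]) cube([412, 21, 349]);
translate([251, 125, 637]) cube([34, 401, 34]);
translate([629, 125, 637]) cube([34, 401, 34]);
translate([251, 125, 433]) cube([34, 34, 204]);
translate([629, 125, 433]) cube([34, 34, 204]);


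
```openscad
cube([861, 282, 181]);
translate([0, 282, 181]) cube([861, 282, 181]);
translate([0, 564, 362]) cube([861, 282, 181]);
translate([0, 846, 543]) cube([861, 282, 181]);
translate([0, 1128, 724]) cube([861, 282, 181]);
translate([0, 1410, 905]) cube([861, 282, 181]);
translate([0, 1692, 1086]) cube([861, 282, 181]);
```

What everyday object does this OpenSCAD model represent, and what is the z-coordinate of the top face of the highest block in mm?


A staircase. The total rise is 1267 mm.

7 identical blocks, each offset up and back from the previous — a staircase. Each step is 181 mm tall and there are 7 of them, so the total rise is 7 × 181 = 1267 mm.


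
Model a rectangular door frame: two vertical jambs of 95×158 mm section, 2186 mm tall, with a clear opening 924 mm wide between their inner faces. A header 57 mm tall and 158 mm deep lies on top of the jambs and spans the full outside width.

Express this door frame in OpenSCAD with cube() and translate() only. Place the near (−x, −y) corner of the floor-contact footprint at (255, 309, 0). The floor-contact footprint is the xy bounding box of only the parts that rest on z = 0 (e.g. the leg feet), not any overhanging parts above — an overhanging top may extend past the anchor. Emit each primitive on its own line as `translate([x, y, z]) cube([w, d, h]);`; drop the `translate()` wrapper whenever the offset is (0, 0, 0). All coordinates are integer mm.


translate([255, 309, 0]) cube([95, 158, 2186]);
translate([1274, 309, 0]) cube([95, 158, 2186]);
translate([255, 309, 2186]) cube([1114, 158, 57]);


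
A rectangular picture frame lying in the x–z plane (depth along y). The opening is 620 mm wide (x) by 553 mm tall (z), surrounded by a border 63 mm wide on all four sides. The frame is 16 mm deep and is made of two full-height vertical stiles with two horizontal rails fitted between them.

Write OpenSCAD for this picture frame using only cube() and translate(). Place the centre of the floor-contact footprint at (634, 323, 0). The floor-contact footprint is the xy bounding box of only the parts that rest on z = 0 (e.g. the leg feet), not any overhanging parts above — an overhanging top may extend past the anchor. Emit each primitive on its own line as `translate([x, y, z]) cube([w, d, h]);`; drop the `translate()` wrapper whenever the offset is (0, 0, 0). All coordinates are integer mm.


translate([261, 315, 0]) cube([63, 16, 679]);
translate([944, 315, 0]) cube([63, 16, 679]);
translate([324, 315, 0]) cube([620, 16, 63]);
translate([324, 315, 616]) cube([620, 16, 63]);


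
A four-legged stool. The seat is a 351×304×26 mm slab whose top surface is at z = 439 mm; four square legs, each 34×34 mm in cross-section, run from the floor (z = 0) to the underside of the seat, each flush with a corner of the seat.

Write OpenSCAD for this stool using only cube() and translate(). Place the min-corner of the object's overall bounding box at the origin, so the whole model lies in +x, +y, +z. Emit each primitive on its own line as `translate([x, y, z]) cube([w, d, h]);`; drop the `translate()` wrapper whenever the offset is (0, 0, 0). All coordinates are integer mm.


// leg_h = 439 - 26 = 413
translate([0, 0, 413]) cube([351, 304, 26]);
cube([34, 34, 413]);
translate([317, 0, 0]) cube([34, 34, 413]);
translate([0, 270, 0]) cube([34, 34, 413]);
translate([317, 270, 0]) cube([34, 34, 413]);


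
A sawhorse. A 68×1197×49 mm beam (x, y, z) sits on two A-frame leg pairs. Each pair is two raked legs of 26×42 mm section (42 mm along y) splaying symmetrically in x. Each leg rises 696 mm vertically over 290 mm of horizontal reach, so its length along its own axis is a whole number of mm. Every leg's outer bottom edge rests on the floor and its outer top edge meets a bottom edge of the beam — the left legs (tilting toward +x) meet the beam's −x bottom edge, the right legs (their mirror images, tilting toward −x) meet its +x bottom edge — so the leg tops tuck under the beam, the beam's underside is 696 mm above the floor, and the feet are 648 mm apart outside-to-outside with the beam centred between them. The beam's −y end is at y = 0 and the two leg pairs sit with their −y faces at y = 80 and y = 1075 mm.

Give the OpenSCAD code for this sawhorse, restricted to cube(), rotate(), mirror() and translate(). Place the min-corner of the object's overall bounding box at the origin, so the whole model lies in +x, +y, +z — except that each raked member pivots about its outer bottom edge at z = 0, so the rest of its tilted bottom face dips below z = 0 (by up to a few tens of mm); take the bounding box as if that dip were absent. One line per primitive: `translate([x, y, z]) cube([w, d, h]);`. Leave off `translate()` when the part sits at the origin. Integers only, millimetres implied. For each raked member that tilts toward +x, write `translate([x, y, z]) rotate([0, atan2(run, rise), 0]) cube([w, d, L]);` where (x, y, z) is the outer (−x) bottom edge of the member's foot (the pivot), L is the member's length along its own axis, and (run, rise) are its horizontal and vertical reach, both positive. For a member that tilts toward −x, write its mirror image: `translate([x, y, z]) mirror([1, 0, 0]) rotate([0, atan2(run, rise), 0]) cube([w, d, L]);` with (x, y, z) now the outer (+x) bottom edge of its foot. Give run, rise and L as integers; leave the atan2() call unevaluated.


translate([290, 0, 696]) cube([68, 1197, 49]);
translate([0, 80, 0]) rotate([0, atan2(290, 696), 0]) cube([26, 42, 754]);
translate([648, 80, 0]) mirror([1, 0, 0]) rotate([0, atan2(290, 696), 0]) cube([26, 42, 754]);
translate([0, 1075, 0]) rotate([0, atan2(290, 696), 0]) cube([26, 42, 754]);
translate([648, 1075, 0]) mirror([1, 0, 0]) rotate([0, atan2(290, 696), 0]) cube([26, 42, 754]);


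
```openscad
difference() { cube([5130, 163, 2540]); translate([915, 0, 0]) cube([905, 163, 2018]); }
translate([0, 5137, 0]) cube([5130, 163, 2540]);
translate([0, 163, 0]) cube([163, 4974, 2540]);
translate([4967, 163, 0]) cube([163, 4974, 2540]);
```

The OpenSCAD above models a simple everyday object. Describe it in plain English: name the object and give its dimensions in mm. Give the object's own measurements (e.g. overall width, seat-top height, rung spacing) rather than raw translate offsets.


A single room: four walls, each 2540 mm tall and 163 mm thick, enclosing an outside footprint 5130×5300 mm (x × y), no floor or roof. The front and back walls (−y and +y sides) run the full x-width; the side walls fit between their inner faces. A door opening 905 mm wide and 2018 mm tall is cut through the front wall from the floor up, its −x edge 915 mm from the wall's −x end.


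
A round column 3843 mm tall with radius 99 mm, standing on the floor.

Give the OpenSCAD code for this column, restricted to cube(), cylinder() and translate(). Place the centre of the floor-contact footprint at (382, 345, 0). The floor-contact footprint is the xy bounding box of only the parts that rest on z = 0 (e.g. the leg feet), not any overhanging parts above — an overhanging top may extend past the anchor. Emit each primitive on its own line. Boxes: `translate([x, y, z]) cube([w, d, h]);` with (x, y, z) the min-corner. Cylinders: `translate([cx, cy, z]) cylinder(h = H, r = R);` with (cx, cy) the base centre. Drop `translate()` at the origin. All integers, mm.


translate([382, 345, 0]) cylinder(h = 3843, r = 99);


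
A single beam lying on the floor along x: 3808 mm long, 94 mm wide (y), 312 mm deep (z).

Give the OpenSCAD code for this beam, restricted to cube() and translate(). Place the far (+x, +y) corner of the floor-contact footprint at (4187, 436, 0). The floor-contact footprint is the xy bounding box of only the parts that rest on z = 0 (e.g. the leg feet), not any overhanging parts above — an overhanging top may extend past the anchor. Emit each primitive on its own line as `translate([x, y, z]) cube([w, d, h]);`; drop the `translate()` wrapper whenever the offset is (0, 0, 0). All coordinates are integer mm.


translate([379, 342, 0]) cube([3808, 94, 312]);


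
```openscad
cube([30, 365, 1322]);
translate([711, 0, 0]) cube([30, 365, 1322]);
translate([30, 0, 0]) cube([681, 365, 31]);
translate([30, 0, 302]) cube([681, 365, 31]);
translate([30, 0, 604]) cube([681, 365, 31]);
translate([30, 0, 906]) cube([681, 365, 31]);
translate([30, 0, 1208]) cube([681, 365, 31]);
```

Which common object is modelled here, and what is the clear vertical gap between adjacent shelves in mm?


A bookshelf. The clear shelf gap is 271 mm.

Two tall side panels with 5 horizontal boards between them — a bookshelf. The first two shelf undersides are at z = 0 and z = 302; with shelf thickness 31, the clear gap is 302 − 0 − 31 = 271 mm.


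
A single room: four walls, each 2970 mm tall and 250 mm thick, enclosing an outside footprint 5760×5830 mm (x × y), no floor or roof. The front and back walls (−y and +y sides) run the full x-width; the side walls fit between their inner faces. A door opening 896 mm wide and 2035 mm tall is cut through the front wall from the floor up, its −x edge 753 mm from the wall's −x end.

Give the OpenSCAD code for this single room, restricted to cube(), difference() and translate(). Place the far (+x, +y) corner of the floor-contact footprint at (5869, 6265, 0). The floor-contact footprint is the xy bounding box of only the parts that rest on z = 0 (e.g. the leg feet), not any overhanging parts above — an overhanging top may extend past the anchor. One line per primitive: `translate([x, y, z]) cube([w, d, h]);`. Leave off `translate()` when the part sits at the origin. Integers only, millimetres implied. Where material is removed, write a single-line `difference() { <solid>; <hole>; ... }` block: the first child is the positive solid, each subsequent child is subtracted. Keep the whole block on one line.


difference() { translate([109, 435, 0]) cube([5760, 250, 2970]); translate([862, 435, 0]) cube([896, 250, 2035]); }
translate([109, 6015, 0]) cube([5760, 250, 2970]);
translate([109, 685, 0]) cube([250, 5330, 2970]);
translate([5619, 685, 0]) cube([250, 5330, 2970]);


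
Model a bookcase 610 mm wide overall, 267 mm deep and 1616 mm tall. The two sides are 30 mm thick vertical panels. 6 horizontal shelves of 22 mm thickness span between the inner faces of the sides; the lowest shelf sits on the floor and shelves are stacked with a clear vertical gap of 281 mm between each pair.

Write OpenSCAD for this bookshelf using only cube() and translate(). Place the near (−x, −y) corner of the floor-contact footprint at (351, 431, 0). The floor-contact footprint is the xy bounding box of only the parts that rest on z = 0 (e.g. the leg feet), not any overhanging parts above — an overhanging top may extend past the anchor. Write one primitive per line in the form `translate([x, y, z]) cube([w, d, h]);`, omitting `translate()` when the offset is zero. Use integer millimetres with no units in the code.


translate([351, 431, 0]) cube([30, 267, 1616]);
translate([931, 431, 0]) cube([30, 267, 1616]);
translate([381, 431, 0]) cube([550, 267, 22]);
translate([381, 431, 303]) cube([550, 267, 22]);
translate([381, 431, 606]) cube([550, 267, 22]);
translate([381, 431, 909]) cube([550, 267, 22]);
translate([381, 431, 1212]) cube([550, 267, 22]);
translate([381, 431, 1515]) cube([550, 267, 22]);


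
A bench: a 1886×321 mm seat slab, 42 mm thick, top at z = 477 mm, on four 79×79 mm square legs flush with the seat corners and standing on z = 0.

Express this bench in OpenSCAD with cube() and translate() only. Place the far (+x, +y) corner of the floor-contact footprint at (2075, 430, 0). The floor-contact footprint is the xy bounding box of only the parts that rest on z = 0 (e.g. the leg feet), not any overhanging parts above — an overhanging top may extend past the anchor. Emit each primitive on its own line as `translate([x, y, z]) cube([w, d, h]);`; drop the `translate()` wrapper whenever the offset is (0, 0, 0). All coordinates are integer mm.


// leg_h = 477 − 42 = 435
translate([189, 109, 435]) cube([1886, 321, 42]);
translate([189, 109, 0]) cube([79, 79, 435]);
translate([189, 351, 0]) cube([79, 79, 435]);
translate([1996, 109, 0]) cube([79, 79, 435]);
translate([1996, 351, 0]) cube([79, 79, 435]);
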